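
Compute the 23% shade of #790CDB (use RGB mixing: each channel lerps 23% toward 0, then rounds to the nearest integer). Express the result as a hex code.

#790CDB is rgb(121, 12, 219).
Per channel, c → c + 0.23(0 − c):
  R: 121 − 27.83 = 93.17 → 93
  G: 12 − 2.76 = 9.24 → 9
  B: 219 + 0.23×(0−219) = 219 − 50.37 = 168.63 → 169
rgb(93, 9, 169) = #5D09A9.

#5D09A9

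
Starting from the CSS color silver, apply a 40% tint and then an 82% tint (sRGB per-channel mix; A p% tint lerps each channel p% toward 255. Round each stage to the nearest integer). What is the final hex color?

CSS silver is rgb(192, 192, 192).
A 40% tint moves each channel 40% toward 255:
  R: 192 + 25.2 = 217.2 → 217
  G: 192 + 25.2 = 217.2 → 217
  B: 192 + 0.4×(255−192) = 192 + 25.2 = 217.2 → 217
After the tint: rgb(217, 217, 217) = #D9D9D9.
An 82% tint moves each channel 82% toward 255:
  R: 217 + 31.16 = 248.16 → 248
  G: 217 + 0.82×(255−217) = 217 + 31.16 = 248.16 → 248
  B: 217 + 0.82×(255−217) = 217 + 31.16 = 248.16 → 248
rgb(248, 248, 248) = #F8F8F8.

#F8F8F8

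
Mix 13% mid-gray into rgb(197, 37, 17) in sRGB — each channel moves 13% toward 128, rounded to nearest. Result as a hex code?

A 13% tone moves each channel 13% toward 128:
  R: 197 + 0.13×(128−197) = 197 − 8.97 = 188.03 → 188
  G: 37 + 0.13×(128−37) = 37 + 11.83 = 48.83 → 49
  B: 17 + 14.43 = 31.43 → 31
rgb(188, 49, 31) = #bc311f.

#bc311f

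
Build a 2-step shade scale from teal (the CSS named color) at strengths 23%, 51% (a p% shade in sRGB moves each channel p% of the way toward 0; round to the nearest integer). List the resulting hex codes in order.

CSS teal is rgb(0, 128, 128).
23%: (0→0, 128 − 29.44 = 98.56→99, 128 − 29.44 = 98.56→99) → #006363
51%: (0→0, 128 − 65.28 = 62.72→63, 128 − 65.28 = 62.72→63) → #003f3f

#006363, #003f3f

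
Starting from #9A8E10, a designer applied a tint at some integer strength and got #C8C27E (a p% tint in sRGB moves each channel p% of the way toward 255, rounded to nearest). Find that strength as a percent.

#9A8E10 is rgb(154, 142, 16); #C8C27E is rgb(200, 194, 126).
On the B channel (widest range): 126 ≈ 16 + (p/100)(255 − 16), so p ≈ 100×(126 − 16)/(255 − 16) = 11000/239 = 46.03.
p = 46 reproduces all three channels after rounding.

46%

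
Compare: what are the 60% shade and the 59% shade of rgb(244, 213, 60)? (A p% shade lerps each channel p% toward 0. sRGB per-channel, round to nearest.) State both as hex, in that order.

60% shade:
  R: 244 − 146.4 = 97.6 → 98
  G: 213 + 0.6×(0−213) = 213 − 127.8 = 85.2 → 85
  B: 60 − 36 = 24 → 24
  → #625518
59% shade:
  R: 244 + 0.59×(0−244) = 244 − 143.96 = 100.04 → 100
  G: 213 − 125.67 = 87.33 → 87
  B: 60 + 0.59×(0−60) = 60 − 35.4 = 24.6 → 25
  → #645719

#625518, #645719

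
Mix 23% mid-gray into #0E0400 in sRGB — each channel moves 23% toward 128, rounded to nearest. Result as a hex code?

#0E0400 is rgb(14, 4, 0).
Per channel, c → c + 0.23(128 − c):
  R: 14 + 26.22 = 40.22 → 40
  G: 4 + 0.23×(128−4) = 4 + 28.52 = 32.52 → 33
  B: 0 + 29.44 = 29.44 → 29
rgb(40, 33, 29) = #28211D.

#28211D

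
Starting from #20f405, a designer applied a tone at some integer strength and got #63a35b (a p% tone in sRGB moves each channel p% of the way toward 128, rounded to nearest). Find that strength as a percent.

70%

#20f405 is rgb(32, 244, 5); #63a35b is rgb(99, 163, 91).
On the B channel (widest range): 91 ≈ 5 + (p/100)(128 − 5), so p ≈ 100×(91 − 5)/(128 − 5) = 8600/123 = 69.92.
p = 70 reproduces all three channels after rounding.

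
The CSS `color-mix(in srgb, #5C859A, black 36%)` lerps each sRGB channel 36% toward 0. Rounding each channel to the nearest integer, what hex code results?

#3B5563

#5C859A is rgb(92, 133, 154).
Per channel, c → c + 0.36(0 − c):
  R: 92 + 0.36×(0−92) = 92 − 33.12 = 58.88 → 59
  G: 133 + 0.36×(0−133) = 133 − 47.88 = 85.12 → 85
  B: 154 + 0.36×(0−154) = 154 − 55.44 = 98.56 → 99
rgb(59, 85, 99) = #3B5563.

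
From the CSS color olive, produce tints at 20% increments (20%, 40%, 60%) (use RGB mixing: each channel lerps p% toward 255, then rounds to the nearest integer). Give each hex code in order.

CSS olive is rgb(128, 128, 0).
20%: (128 + 25.4 = 153.4→153, 128 + 25.4 = 153.4→153, 0 + 51 = 51→51) → #999933
40%: (128 + 50.8 = 178.8→179, 128 + 50.8 = 178.8→179, 0 + 102 = 102→102) → #B3B366
60%: (128 + 76.2 = 204.2→204, 128 + 76.2 = 204.2→204, 0 + 153 = 153→153) → #CCCC99

#999933, #B3B366, #CCCC99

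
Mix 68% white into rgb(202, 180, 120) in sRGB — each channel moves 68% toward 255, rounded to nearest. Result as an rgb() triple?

rgb(238, 231, 212)

A 68% tint moves each channel 68% toward 255:
  R: 202 + 0.68×(255−202) = 202 + 36.04 = 238.04 → 238
  G: 180 + 51 = 231 → 231
  B: 120 + 91.8 = 211.8 → 212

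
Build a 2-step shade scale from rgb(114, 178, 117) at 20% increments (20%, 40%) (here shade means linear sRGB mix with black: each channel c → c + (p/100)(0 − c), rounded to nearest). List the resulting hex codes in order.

20%: (114 − 22.8 = 91.2→91, 178 − 35.6 = 142.4→142, 117 − 23.4 = 93.6→94) → #5B8E5E
40%: (114 − 45.6 = 68.4→68, 178 − 71.2 = 106.8→107, 117 − 46.8 = 70.2→70) → #446B46

#5B8E5E, #446B46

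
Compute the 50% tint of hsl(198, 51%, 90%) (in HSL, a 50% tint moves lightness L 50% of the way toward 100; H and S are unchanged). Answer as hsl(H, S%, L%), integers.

L moves 50% from 90 toward 100: 90 + 5 = 95 → 95.
H and S are unchanged.

hsl(198, 51%, 95%)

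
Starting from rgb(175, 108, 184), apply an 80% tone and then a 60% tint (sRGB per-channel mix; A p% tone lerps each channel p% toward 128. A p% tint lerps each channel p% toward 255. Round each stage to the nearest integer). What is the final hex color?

#D0CBD1

An 80% tone moves each channel 80% toward 128:
  R: 175 + 0.8×(128−175) = 175 − 37.6 = 137.4 → 137
  G: 108 + 0.8×(128−108) = 108 + 16 = 124 → 124
  B: 184 + 0.8×(128−184) = 184 − 44.8 = 139.2 → 139
After the tone: rgb(137, 124, 139) = #897C8B.
A 60% tint moves each channel 60% toward 255:
  R: 137 + 70.8 = 207.8 → 208
  G: 124 + 78.6 = 202.6 → 203
  B: 139 + 69.6 = 208.6 → 209
rgb(208, 203, 209) = #D0CBD1.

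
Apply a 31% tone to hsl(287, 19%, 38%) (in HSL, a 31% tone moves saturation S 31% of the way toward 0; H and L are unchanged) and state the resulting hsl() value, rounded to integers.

hsl(287, 13%, 38%)

S moves 31% from 19 toward 0: 19 − 5.89 = 13.11 → 13.
H and L are unchanged.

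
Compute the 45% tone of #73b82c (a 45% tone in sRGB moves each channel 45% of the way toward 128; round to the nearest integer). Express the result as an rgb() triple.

#73b82c is rgb(115, 184, 44).
A 45% tone moves each channel 45% toward 128:
  R: 115 + 5.85 = 120.85 → 121
  G: 184 + 0.45×(128−184) = 184 − 25.2 = 158.8 → 159
  B: 44 + 0.45×(128−44) = 44 + 37.8 = 81.8 → 82

rgb(121, 159, 82)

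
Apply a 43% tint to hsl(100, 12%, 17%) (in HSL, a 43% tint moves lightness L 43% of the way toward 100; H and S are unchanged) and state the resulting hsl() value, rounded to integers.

L moves 43% from 17 toward 100: 17 + 35.69 = 52.69 → 53.
H and S are unchanged.

hsl(100, 12%, 53%)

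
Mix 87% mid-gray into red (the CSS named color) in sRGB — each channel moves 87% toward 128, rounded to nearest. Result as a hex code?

CSS red is rgb(255, 0, 0).
An 87% tone moves each channel 87% toward 128:
  R: 255 + 0.87×(128−255) = 255 − 110.49 = 144.51 → 145
  G: 0 + 0.87×(128−0) = 0 + 111.36 = 111.36 → 111
  B: 0 + 0.87×(128−0) = 0 + 111.36 = 111.36 → 111
rgb(145, 111, 111) = #916f6f.

#916f6f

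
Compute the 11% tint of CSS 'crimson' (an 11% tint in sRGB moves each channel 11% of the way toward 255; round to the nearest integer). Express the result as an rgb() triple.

CSS crimson is rgb(220, 20, 60).
Lerp each channel 11% toward 255:
  R: 220 + 0.11×(255−220) = 220 + 3.85 = 223.85 → 224
  G: 20 + 0.11×(255−20) = 20 + 25.85 = 45.85 → 46
  B: 60 + 0.11×(255−60) = 60 + 21.45 = 81.45 → 81

rgb(224, 46, 81)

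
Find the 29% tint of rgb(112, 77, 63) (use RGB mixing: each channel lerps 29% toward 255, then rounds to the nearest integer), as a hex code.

Per channel, c → c + 0.29(255 − c):
  R: 112 + 0.29×(255−112) = 112 + 41.47 = 153.47 → 153
  G: 77 + 51.62 = 128.62 → 129
  B: 63 + 55.68 = 118.68 → 119
rgb(153, 129, 119) = #998177.

#998177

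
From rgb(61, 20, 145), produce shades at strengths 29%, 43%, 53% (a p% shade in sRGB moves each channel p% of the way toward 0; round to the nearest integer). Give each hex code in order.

#2b0e67, #230b53, #1d0944

29%: (61 − 17.69 = 43.31→43, 20 − 5.8 = 14.2→14, 145 − 42.05 = 102.95→103) → #2b0e67
43%: (61 − 26.23 = 34.77→35, 20 − 8.6 = 11.4→11, 145 − 62.35 = 82.65→83) → #230b53
53%: (61 − 32.33 = 28.67→29, 20 − 10.6 = 9.4→9, 145 − 76.85 = 68.15→68) → #1d0944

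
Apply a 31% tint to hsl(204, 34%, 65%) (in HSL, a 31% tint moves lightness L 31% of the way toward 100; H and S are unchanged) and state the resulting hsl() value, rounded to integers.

L moves 31% from 65 toward 100: 65 + 10.85 = 75.85 → 76.
H and S are unchanged.

hsl(204, 34%, 76%)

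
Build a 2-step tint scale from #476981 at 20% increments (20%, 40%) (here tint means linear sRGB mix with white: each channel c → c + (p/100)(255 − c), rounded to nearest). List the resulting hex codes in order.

#476981 is rgb(71, 105, 129).
20%: (71 + 36.8 = 107.8→108, 105 + 30 = 135→135, 129 + 25.2 = 154.2→154) → #6C879A
40%: (71 + 73.6 = 144.6→145, 105 + 60 = 165→165, 129 + 50.4 = 179.4→179) → #91A5B3

#6C879A, #91A5B3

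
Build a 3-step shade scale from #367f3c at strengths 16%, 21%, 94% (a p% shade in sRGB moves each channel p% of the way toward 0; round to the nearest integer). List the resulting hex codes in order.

#367f3c is rgb(54, 127, 60).
16%: (54 − 8.64 = 45.36→45, 127 − 20.32 = 106.68→107, 60 − 9.6 = 50.4→50) → #2d6b32
21%: (54 − 11.34 = 42.66→43, 127 − 26.67 = 100.33→100, 60 − 12.6 = 47.4→47) → #2b642f
94%: (54 − 50.76 = 3.24→3, 127 − 119.38 = 7.62→8, 60 − 56.4 = 3.6→4) → #030804

#2d6b32, #2b642f, #030804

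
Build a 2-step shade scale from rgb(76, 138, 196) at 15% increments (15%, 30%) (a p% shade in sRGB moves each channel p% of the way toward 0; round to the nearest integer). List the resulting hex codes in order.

#4175a7, #356189

15%: (76 − 11.4 = 64.6→65, 138 − 20.7 = 117.3→117, 196 − 29.4 = 166.6→167) → #4175a7
30%: (76 − 22.8 = 53.2→53, 138 − 41.4 = 96.6→97, 196 − 58.8 = 137.2→137) → #356189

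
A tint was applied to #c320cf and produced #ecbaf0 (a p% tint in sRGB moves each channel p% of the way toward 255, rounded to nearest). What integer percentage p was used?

69%

#c320cf is rgb(195, 32, 207); #ecbaf0 is rgb(236, 186, 240).
On the G channel (widest range): 186 ≈ 32 + (p/100)(255 − 32), so p ≈ 100×(186 − 32)/(255 − 32) = 15400/223 = 69.06.
p = 69 reproduces all three channels after rounding.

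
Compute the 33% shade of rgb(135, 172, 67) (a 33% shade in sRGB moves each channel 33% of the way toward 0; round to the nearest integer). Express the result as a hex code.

Per channel, c → c + 0.33(0 − c):
  R: 135 + 0.33×(0−135) = 135 − 44.55 = 90.45 → 90
  G: 172 + 0.33×(0−172) = 172 − 56.76 = 115.24 → 115
  B: 67 + 0.33×(0−67) = 67 − 22.11 = 44.89 → 45
rgb(90, 115, 45) = #5A732D.

#5A732D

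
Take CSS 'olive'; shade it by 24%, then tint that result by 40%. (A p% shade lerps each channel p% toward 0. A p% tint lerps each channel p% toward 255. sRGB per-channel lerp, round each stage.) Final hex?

CSS olive is rgb(128, 128, 0).
A 24% shade moves each channel 24% toward 0:
  R: 128 + 0.24×(0−128) = 128 − 30.72 = 97.28 → 97
  G: 128 − 30.72 = 97.28 → 97
  B: 0 + 0.24×(0−0) = 0 + 0 = 0 → 0
After the shade: rgb(97, 97, 0) = #616100.
A 40% tint moves each channel 40% toward 255:
  R: 97 + 0.4×(255−97) = 97 + 63.2 = 160.2 → 160
  G: 97 + 63.2 = 160.2 → 160
  B: 0 + 0.4×(255−0) = 0 + 102 = 102 → 102
rgb(160, 160, 102) = #A0A066.

#A0A066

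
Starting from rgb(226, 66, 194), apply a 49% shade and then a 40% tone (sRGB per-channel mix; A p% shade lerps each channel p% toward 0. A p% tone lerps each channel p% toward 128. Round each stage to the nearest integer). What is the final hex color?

Lerp each channel 49% toward 0:
  R: 226 + 0.49×(0−226) = 226 − 110.74 = 115.26 → 115
  G: 66 + 0.49×(0−66) = 66 − 32.34 = 33.66 → 34
  B: 194 − 95.06 = 98.94 → 99
After the shade: rgb(115, 34, 99) = #732263.
Lerp each channel 40% toward 128:
  R: 115 + 5.2 = 120.2 → 120
  G: 34 + 37.6 = 71.6 → 72
  B: 99 + 0.4×(128−99) = 99 + 11.6 = 110.6 → 111
rgb(120, 72, 111) = #78486F.

#78486F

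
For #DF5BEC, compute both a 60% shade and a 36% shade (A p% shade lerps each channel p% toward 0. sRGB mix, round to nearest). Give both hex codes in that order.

#59245E, #8F3A97

#DF5BEC is rgb(223, 91, 236).
60% shade:
  R: 223 + 0.6×(0−223) = 223 − 133.8 = 89.2 → 89
  G: 91 − 54.6 = 36.4 → 36
  B: 236 + 0.6×(0−236) = 236 − 141.6 = 94.4 → 94
  → #59245E
36% shade:
  R: 223 − 80.28 = 142.72 → 143
  G: 91 + 0.36×(0−91) = 91 − 32.76 = 58.24 → 58
  B: 236 + 0.36×(0−236) = 236 − 84.96 = 151.04 → 151
  → #8F3A97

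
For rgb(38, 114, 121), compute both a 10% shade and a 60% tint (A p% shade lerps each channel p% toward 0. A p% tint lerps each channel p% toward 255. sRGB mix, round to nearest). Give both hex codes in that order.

10% shade:
  R: 38 + 0.1×(0−38) = 38 − 3.8 = 34.2 → 34
  G: 114 − 11.4 = 102.6 → 103
  B: 121 − 12.1 = 108.9 → 109
  → #22676D
60% tint:
  R: 38 + 130.2 = 168.2 → 168
  G: 114 + 84.6 = 198.6 → 199
  B: 121 + 0.6×(255−121) = 121 + 80.4 = 201.4 → 201
  → #A8C7C9

#22676D, #A8C7C9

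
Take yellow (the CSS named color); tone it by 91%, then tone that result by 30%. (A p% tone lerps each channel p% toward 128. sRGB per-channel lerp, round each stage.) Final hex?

#888878

CSS yellow is rgb(255, 255, 0).
Per channel, c → c + 0.91(128 − c):
  R: 255 − 115.57 = 139.43 → 139
  G: 255 + 0.91×(128−255) = 255 − 115.57 = 139.43 → 139
  B: 0 + 116.48 = 116.48 → 116
After the tone: rgb(139, 139, 116) = #8B8B74.
Lerp each channel 30% toward 128:
  R: 139 − 3.3 = 135.7 → 136
  G: 139 + 0.3×(128−139) = 139 − 3.3 = 135.7 → 136
  B: 116 + 0.3×(128−116) = 116 + 3.6 = 119.6 → 120
rgb(136, 136, 120) = #888878.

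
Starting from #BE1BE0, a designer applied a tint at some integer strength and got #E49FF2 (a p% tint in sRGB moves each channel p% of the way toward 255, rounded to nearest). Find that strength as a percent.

#BE1BE0 is rgb(190, 27, 224); #E49FF2 is rgb(228, 159, 242).
On the G channel (widest range): 159 ≈ 27 + (p/100)(255 − 27), so p ≈ 100×(159 − 27)/(255 − 27) = 13200/228 = 57.89.
p = 58 reproduces all three channels after rounding.

58%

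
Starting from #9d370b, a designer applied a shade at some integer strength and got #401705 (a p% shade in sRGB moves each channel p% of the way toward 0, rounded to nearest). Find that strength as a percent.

59%

#9d370b is rgb(157, 55, 11); #401705 is rgb(64, 23, 5).
On the R channel (widest range): 64 ≈ 157 + (p/100)(0 − 157), so p ≈ 100×(64 − 157)/(0 − 157) = -9300/-157 = 59.24.
p = 59 reproduces all three channels after rounding.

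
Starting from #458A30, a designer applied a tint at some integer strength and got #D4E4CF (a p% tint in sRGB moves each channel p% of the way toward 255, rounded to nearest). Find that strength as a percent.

77%

#458A30 is rgb(69, 138, 48); #D4E4CF is rgb(212, 228, 207).
On the B channel (widest range): 207 ≈ 48 + (p/100)(255 − 48), so p ≈ 100×(207 − 48)/(255 − 48) = 15900/207 = 76.81.
p = 77 reproduces all three channels after rounding.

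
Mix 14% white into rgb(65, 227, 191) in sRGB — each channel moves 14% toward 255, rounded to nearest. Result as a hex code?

Lerp each channel 14% toward 255:
  R: 65 + 26.6 = 91.6 → 92
  G: 227 + 3.92 = 230.92 → 231
  B: 191 + 0.14×(255−191) = 191 + 8.96 = 199.96 → 200
rgb(92, 231, 200) = #5CE7C8.

#5CE7C8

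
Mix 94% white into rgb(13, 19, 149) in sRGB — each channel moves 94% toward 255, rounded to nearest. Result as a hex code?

Lerp each channel 94% toward 255:
  R: 13 + 0.94×(255−13) = 13 + 227.48 = 240.48 → 240
  G: 19 + 221.84 = 240.84 → 241
  B: 149 + 0.94×(255−149) = 149 + 99.64 = 248.64 → 249
rgb(240, 241, 249) = #f0f1f9.

#f0f1f9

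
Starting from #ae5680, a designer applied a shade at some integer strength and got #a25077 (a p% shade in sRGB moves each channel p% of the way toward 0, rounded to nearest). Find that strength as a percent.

7%

#ae5680 is rgb(174, 86, 128); #a25077 is rgb(162, 80, 119).
On the R channel (widest range): 162 ≈ 174 + (p/100)(0 − 174), so p ≈ 100×(162 − 174)/(0 − 174) = -1200/-174 = 6.90.
p = 7 reproduces all three channels after rounding.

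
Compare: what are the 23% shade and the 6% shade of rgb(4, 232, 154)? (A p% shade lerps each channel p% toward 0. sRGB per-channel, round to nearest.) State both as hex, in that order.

23% shade:
  R: 4 + 0.23×(0−4) = 4 − 0.92 = 3.08 → 3
  G: 232 − 53.36 = 178.64 → 179
  B: 154 + 0.23×(0−154) = 154 − 35.42 = 118.58 → 119
  → #03B377
6% shade:
  R: 4 + 0.06×(0−4) = 4 − 0.24 = 3.76 → 4
  G: 232 + 0.06×(0−232) = 232 − 13.92 = 218.08 → 218
  B: 154 + 0.06×(0−154) = 154 − 9.24 = 144.76 → 145
  → #04DA91

#03B377, #04DA91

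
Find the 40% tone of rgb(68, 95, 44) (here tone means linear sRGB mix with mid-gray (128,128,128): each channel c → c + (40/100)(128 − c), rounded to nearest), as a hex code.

A 40% tone moves each channel 40% toward 128:
  R: 68 + 24 = 92 → 92
  G: 95 + 0.4×(128−95) = 95 + 13.2 = 108.2 → 108
  B: 44 + 0.4×(128−44) = 44 + 33.6 = 77.6 → 78
rgb(92, 108, 78) = #5c6c4e.

#5c6c4e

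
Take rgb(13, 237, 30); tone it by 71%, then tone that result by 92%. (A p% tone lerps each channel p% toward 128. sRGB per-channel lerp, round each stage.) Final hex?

A 71% tone moves each channel 71% toward 128:
  R: 13 + 0.71×(128−13) = 13 + 81.65 = 94.65 → 95
  G: 237 − 77.39 = 159.61 → 160
  B: 30 + 0.71×(128−30) = 30 + 69.58 = 99.58 → 100
After the tone: rgb(95, 160, 100) = #5FA064.
Per channel, c → c + 0.92(128 − c):
  R: 95 + 30.36 = 125.36 → 125
  G: 160 − 29.44 = 130.56 → 131
  B: 100 + 0.92×(128−100) = 100 + 25.76 = 125.76 → 126
rgb(125, 131, 126) = #7D837E.

#7D837E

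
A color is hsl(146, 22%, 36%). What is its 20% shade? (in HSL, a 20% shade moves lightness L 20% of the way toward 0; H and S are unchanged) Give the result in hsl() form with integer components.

hsl(146, 22%, 29%)

L moves 20% from 36 toward 0: 36 − 7.2 = 28.8 → 29.
H and S are unchanged.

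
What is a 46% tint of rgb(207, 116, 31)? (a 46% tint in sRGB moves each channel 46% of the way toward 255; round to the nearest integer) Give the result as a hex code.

Lerp each channel 46% toward 255:
  R: 207 + 22.08 = 229.08 → 229
  G: 116 + 63.94 = 179.94 → 180
  B: 31 + 0.46×(255−31) = 31 + 103.04 = 134.04 → 134
rgb(229, 180, 134) = #E5B486.

#E5B486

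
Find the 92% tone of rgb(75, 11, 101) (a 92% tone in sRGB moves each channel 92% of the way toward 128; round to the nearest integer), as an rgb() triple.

Lerp each channel 92% toward 128:
  R: 75 + 0.92×(128−75) = 75 + 48.76 = 123.76 → 124
  G: 11 + 107.64 = 118.64 → 119
  B: 101 + 24.84 = 125.84 → 126

rgb(124, 119, 126)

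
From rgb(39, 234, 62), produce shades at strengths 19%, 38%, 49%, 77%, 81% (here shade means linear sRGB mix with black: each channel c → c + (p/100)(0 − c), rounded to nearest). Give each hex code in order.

#20BE32, #189126, #147720, #09360E, #072C0C

19%: (39 − 7.41 = 31.59→32, 234 − 44.46 = 189.54→190, 62 − 11.78 = 50.22→50) → #20BE32
38%: (39 − 14.82 = 24.18→24, 234 − 88.92 = 145.08→145, 62 − 23.56 = 38.44→38) → #189126
49%: (39 − 19.11 = 19.89→20, 234 − 114.66 = 119.34→119, 62 − 30.38 = 31.62→32) → #147720
77%: (39 − 30.03 = 8.97→9, 234 − 180.18 = 53.82→54, 62 − 47.74 = 14.26→14) → #09360E
81%: (39 − 31.59 = 7.41→7, 234 − 189.54 = 44.46→44, 62 − 50.22 = 11.78→12) → #072C0C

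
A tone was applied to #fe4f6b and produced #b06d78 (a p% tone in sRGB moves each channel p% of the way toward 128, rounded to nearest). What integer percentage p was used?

#fe4f6b is rgb(254, 79, 107); #b06d78 is rgb(176, 109, 120).
On the R channel (widest range): 176 ≈ 254 + (p/100)(128 − 254), so p ≈ 100×(176 − 254)/(128 − 254) = -7800/-126 = 61.90.
p = 62 reproduces all three channels after rounding.

62%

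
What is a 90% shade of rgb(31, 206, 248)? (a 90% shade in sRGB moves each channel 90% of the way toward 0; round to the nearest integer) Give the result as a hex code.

Lerp each channel 90% toward 0:
  R: 31 + 0.9×(0−31) = 31 − 27.9 = 3.1 → 3
  G: 206 + 0.9×(0−206) = 206 − 185.4 = 20.6 → 21
  B: 248 − 223.2 = 24.8 → 25
rgb(3, 21, 25) = #031519.

#031519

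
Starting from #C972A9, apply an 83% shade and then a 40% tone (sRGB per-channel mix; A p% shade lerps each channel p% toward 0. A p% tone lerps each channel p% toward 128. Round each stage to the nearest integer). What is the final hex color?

#C972A9 is rgb(201, 114, 169).
An 83% shade moves each channel 83% toward 0:
  R: 201 + 0.83×(0−201) = 201 − 166.83 = 34.17 → 34
  G: 114 − 94.62 = 19.38 → 19
  B: 169 + 0.83×(0−169) = 169 − 140.27 = 28.73 → 29
After the shade: rgb(34, 19, 29) = #22131D.
A 40% tone moves each channel 40% toward 128:
  R: 34 + 0.4×(128−34) = 34 + 37.6 = 71.6 → 72
  G: 19 + 43.6 = 62.6 → 63
  B: 29 + 39.6 = 68.6 → 69
rgb(72, 63, 69) = #483F45.

#483F45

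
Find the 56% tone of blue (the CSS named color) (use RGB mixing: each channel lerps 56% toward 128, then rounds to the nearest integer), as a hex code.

CSS blue is rgb(0, 0, 255).
Per channel, c → c + 0.56(128 − c):
  R: 0 + 0.56×(128−0) = 0 + 71.68 = 71.68 → 72
  G: 0 + 0.56×(128−0) = 0 + 71.68 = 71.68 → 72
  B: 255 + 0.56×(128−255) = 255 − 71.12 = 183.88 → 184
rgb(72, 72, 184) = #4848B8.

#4848B8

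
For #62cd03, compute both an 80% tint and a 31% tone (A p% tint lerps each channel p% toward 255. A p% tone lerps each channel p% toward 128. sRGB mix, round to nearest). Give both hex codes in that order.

#e0f5cd, #6bb52a

#62cd03 is rgb(98, 205, 3).
80% tint:
  R: 98 + 0.8×(255−98) = 98 + 125.6 = 223.6 → 224
  G: 205 + 0.8×(255−205) = 205 + 40 = 245 → 245
  B: 3 + 201.6 = 204.6 → 205
  → #e0f5cd
31% tone:
  R: 98 + 0.31×(128−98) = 98 + 9.3 = 107.3 → 107
  G: 205 + 0.31×(128−205) = 205 − 23.87 = 181.13 → 181
  B: 3 + 38.75 = 41.75 → 42
  → #6bb52a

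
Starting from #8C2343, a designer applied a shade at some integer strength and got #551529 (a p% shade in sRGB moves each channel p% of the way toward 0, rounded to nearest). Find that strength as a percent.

39%

#8C2343 is rgb(140, 35, 67); #551529 is rgb(85, 21, 41).
On the R channel (widest range): 85 ≈ 140 + (p/100)(0 − 140), so p ≈ 100×(85 − 140)/(0 − 140) = -5500/-140 = 39.29.
p = 39 reproduces all three channels after rounding.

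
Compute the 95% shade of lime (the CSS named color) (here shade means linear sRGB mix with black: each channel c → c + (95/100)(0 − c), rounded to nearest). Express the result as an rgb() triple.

rgb(0, 13, 0)

CSS lime is rgb(0, 255, 0).
A 95% shade moves each channel 95% toward 0:
  R: 0 + 0.95×(0−0) = 0 + 0 = 0 → 0
  G: 255 − 242.25 = 12.75 → 13
  B: 0 + 0.95×(0−0) = 0 + 0 = 0 → 0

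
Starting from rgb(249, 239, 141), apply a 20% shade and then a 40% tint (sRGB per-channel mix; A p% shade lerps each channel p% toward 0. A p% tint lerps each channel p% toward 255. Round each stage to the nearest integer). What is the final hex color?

Lerp each channel 20% toward 0:
  R: 249 + 0.2×(0−249) = 249 − 49.8 = 199.2 → 199
  G: 239 − 47.8 = 191.2 → 191
  B: 141 + 0.2×(0−141) = 141 − 28.2 = 112.8 → 113
After the shade: rgb(199, 191, 113) = #C7BF71.
Per channel, c → c + 0.4(255 − c):
  R: 199 + 0.4×(255−199) = 199 + 22.4 = 221.4 → 221
  G: 191 + 0.4×(255−191) = 191 + 25.6 = 216.6 → 217
  B: 113 + 0.4×(255−113) = 113 + 56.8 = 169.8 → 170
rgb(221, 217, 170) = #DDD9AA.

#DDD9AA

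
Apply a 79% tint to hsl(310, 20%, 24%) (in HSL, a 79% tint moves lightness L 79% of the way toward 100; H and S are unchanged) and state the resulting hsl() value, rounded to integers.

L moves 79% from 24 toward 100: 24 + 60.04 = 84.04 → 84.
H and S are unchanged.

hsl(310, 20%, 84%)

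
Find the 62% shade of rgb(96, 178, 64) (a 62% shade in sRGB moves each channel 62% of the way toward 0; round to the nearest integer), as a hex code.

Lerp each channel 62% toward 0:
  R: 96 − 59.52 = 36.48 → 36
  G: 178 − 110.36 = 67.64 → 68
  B: 64 + 0.62×(0−64) = 64 − 39.68 = 24.32 → 24
rgb(36, 68, 24) = #244418.

#244418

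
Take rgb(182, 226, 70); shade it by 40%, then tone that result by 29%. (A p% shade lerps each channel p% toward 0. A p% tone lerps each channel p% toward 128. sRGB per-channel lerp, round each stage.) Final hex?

Lerp each channel 40% toward 0:
  R: 182 − 72.8 = 109.2 → 109
  G: 226 − 90.4 = 135.6 → 136
  B: 70 + 0.4×(0−70) = 70 − 28 = 42 → 42
After the shade: rgb(109, 136, 42) = #6D882A.
Per channel, c → c + 0.29(128 − c):
  R: 109 + 5.51 = 114.51 → 115
  G: 136 − 2.32 = 133.68 → 134
  B: 42 + 0.29×(128−42) = 42 + 24.94 = 66.94 → 67
rgb(115, 134, 67) = #738643.

#738643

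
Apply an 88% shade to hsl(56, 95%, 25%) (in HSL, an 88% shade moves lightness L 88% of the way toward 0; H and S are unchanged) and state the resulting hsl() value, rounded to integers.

hsl(56, 95%, 3%)

L moves 88% from 25 toward 0: 25 − 22 = 3 → 3.
H and S are unchanged.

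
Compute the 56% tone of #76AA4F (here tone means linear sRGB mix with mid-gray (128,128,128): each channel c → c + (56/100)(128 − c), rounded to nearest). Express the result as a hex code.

#76AA4F is rgb(118, 170, 79).
Lerp each channel 56% toward 128:
  R: 118 + 0.56×(128−118) = 118 + 5.6 = 123.6 → 124
  G: 170 − 23.52 = 146.48 → 146
  B: 79 + 27.44 = 106.44 → 106
rgb(124, 146, 106) = #7C926A.

#7C926A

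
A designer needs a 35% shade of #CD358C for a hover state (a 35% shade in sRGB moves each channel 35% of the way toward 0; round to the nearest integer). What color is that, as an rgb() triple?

rgb(133, 34, 91)

#CD358C is rgb(205, 53, 140).
Lerp each channel 35% toward 0:
  R: 205 − 71.75 = 133.25 → 133
  G: 53 + 0.35×(0−53) = 53 − 18.55 = 34.45 → 34
  B: 140 − 49 = 91 → 91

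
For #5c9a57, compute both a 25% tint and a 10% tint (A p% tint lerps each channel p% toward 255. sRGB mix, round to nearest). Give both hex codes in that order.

#5c9a57 is rgb(92, 154, 87).
25% tint:
  R: 92 + 0.25×(255−92) = 92 + 40.75 = 132.75 → 133
  G: 154 + 25.25 = 179.25 → 179
  B: 87 + 0.25×(255−87) = 87 + 42 = 129 → 129
  → #85b381
10% tint:
  R: 92 + 0.1×(255−92) = 92 + 16.3 = 108.3 → 108
  G: 154 + 0.1×(255−154) = 154 + 10.1 = 164.1 → 164
  B: 87 + 0.1×(255−87) = 87 + 16.8 = 103.8 → 104
  → #6ca468

#85b381, #6ca468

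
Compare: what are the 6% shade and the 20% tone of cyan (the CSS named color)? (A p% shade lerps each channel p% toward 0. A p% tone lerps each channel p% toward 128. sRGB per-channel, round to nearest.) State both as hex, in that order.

#00F0F0, #1AE6E6

CSS cyan is rgb(0, 255, 255).
6% shade:
  R: 0 + 0.06×(0−0) = 0 + 0 = 0 → 0
  G: 255 + 0.06×(0−255) = 255 − 15.3 = 239.7 → 240
  B: 255 − 15.3 = 239.7 → 240
  → #00F0F0
20% tone:
  R: 0 + 25.6 = 25.6 → 26
  G: 255 − 25.4 = 229.6 → 230
  B: 255 + 0.2×(128−255) = 255 − 25.4 = 229.6 → 230
  → #1AE6E6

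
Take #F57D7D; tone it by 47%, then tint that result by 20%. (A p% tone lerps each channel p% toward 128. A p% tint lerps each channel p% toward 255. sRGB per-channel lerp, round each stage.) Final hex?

#F57D7D is rgb(245, 125, 125).
A 47% tone moves each channel 47% toward 128:
  R: 245 − 54.99 = 190.01 → 190
  G: 125 + 0.47×(128−125) = 125 + 1.41 = 126.41 → 126
  B: 125 + 1.41 = 126.41 → 126
After the tone: rgb(190, 126, 126) = #BE7E7E.
Per channel, c → c + 0.2(255 − c):
  R: 190 + 13 = 203 → 203
  G: 126 + 25.8 = 151.8 → 152
  B: 126 + 25.8 = 151.8 → 152
rgb(203, 152, 152) = #CB9898.

#CB9898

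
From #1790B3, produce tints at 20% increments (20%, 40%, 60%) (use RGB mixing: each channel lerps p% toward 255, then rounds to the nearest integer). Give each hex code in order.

#1790B3 is rgb(23, 144, 179).
20%: (23 + 46.4 = 69.4→69, 144 + 22.2 = 166.2→166, 179 + 15.2 = 194.2→194) → #45A6C2
40%: (23 + 92.8 = 115.8→116, 144 + 44.4 = 188.4→188, 179 + 30.4 = 209.4→209) → #74BCD1
60%: (23 + 139.2 = 162.2→162, 144 + 66.6 = 210.6→211, 179 + 45.6 = 224.6→225) → #A2D3E1

#45A6C2, #74BCD1, #A2D3E1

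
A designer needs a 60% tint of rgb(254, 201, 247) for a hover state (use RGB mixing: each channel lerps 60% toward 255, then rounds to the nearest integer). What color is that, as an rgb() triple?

rgb(255, 233, 252)

Lerp each channel 60% toward 255:
  R: 254 + 0.6 = 254.6 → 255
  G: 201 + 0.6×(255−201) = 201 + 32.4 = 233.4 → 233
  B: 247 + 4.8 = 251.8 → 252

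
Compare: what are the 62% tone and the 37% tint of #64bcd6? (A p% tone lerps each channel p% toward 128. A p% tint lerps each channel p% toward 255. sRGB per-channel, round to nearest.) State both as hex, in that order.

#64bcd6 is rgb(100, 188, 214).
62% tone:
  R: 100 + 0.62×(128−100) = 100 + 17.36 = 117.36 → 117
  G: 188 + 0.62×(128−188) = 188 − 37.2 = 150.8 → 151
  B: 214 + 0.62×(128−214) = 214 − 53.32 = 160.68 → 161
  → #7597a1
37% tint:
  R: 100 + 0.37×(255−100) = 100 + 57.35 = 157.35 → 157
  G: 188 + 0.37×(255−188) = 188 + 24.79 = 212.79 → 213
  B: 214 + 0.37×(255−214) = 214 + 15.17 = 229.17 → 229
  → #9dd5e5

#7597a1, #9dd5e5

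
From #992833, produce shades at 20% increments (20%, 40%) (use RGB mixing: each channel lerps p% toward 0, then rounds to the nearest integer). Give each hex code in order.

#7A2029, #5C181F

#992833 is rgb(153, 40, 51).
20%: (153 − 30.6 = 122.4→122, 40 − 8 = 32→32, 51 − 10.2 = 40.8→41) → #7A2029
40%: (153 − 61.2 = 91.8→92, 40 − 16 = 24→24, 51 − 20.4 = 30.6→31) → #5C181F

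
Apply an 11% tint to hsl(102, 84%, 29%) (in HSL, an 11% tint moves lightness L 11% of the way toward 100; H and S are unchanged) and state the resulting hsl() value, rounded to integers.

L moves 11% from 29 toward 100: 29 + 7.81 = 36.81 → 37.
H and S are unchanged.

hsl(102, 84%, 37%)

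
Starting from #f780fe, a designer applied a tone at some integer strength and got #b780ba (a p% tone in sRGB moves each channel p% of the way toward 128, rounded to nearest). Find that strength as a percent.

#f780fe is rgb(247, 128, 254); #b780ba is rgb(183, 128, 186).
On the B channel (widest range): 186 ≈ 254 + (p/100)(128 − 254), so p ≈ 100×(186 − 254)/(128 − 254) = -6800/-126 = 53.97.
p = 54 reproduces all three channels after rounding.

54%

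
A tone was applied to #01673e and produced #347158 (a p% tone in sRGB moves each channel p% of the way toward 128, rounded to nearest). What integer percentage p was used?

40%

#01673e is rgb(1, 103, 62); #347158 is rgb(52, 113, 88).
On the R channel (widest range): 52 ≈ 1 + (p/100)(128 − 1), so p ≈ 100×(52 − 1)/(128 − 1) = 5100/127 = 40.16.
p = 40 reproduces all three channels after rounding.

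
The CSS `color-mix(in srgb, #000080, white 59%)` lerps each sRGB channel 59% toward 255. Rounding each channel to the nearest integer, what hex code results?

#000080 is rgb(0, 0, 128).
Per channel, c → c + 0.59(255 − c):
  R: 0 + 0.59×(255−0) = 0 + 150.45 = 150.45 → 150
  G: 0 + 0.59×(255−0) = 0 + 150.45 = 150.45 → 150
  B: 128 + 0.59×(255−128) = 128 + 74.93 = 202.93 → 203
rgb(150, 150, 203) = #9696cb.

#9696cb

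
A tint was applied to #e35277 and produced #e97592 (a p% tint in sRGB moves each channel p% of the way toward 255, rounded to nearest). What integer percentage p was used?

20%

#e35277 is rgb(227, 82, 119); #e97592 is rgb(233, 117, 146).
On the G channel (widest range): 117 ≈ 82 + (p/100)(255 − 82), so p ≈ 100×(117 − 82)/(255 − 82) = 3500/173 = 20.23.
p = 20 reproduces all three channels after rounding.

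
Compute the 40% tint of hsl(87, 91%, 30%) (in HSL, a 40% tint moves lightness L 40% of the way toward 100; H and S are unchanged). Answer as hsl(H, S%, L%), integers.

hsl(87, 91%, 58%)

L moves 40% from 30 toward 100: 30 + 28 = 58 → 58.
H and S are unchanged.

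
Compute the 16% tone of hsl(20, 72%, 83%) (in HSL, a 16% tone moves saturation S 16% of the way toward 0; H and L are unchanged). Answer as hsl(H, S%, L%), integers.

S moves 16% from 72 toward 0: 72 − 11.52 = 60.48 → 60.
H and L are unchanged.

hsl(20, 60%, 83%)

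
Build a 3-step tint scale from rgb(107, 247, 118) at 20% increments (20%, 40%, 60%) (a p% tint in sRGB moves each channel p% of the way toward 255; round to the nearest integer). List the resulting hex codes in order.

#89f991, #a6faad, #c4fcc8

20%: (107 + 29.6 = 136.6→137, 247 + 1.6 = 248.6→249, 118 + 27.4 = 145.4→145) → #89f991
40%: (107 + 59.2 = 166.2→166, 247 + 3.2 = 250.2→250, 118 + 54.8 = 172.8→173) → #a6faad
60%: (107 + 88.8 = 195.8→196, 247 + 4.8 = 251.8→252, 118 + 82.2 = 200.2→200) → #c4fcc8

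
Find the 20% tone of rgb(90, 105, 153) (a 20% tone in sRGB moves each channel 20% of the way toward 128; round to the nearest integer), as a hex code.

Per channel, c → c + 0.2(128 − c):
  R: 90 + 7.6 = 97.6 → 98
  G: 105 + 4.6 = 109.6 → 110
  B: 153 − 5 = 148 → 148
rgb(98, 110, 148) = #626e94.

#626e94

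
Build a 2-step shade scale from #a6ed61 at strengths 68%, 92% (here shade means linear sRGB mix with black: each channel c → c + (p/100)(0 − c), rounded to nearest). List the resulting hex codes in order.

#354c1f, #0d1308

#a6ed61 is rgb(166, 237, 97).
68%: (166 − 112.88 = 53.12→53, 237 − 161.16 = 75.84→76, 97 − 65.96 = 31.04→31) → #354c1f
92%: (166 − 152.72 = 13.28→13, 237 − 218.04 = 18.96→19, 97 − 89.24 = 7.76→8) → #0d1308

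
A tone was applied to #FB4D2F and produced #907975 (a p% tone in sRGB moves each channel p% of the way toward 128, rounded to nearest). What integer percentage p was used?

87%

#FB4D2F is rgb(251, 77, 47); #907975 is rgb(144, 121, 117).
On the R channel (widest range): 144 ≈ 251 + (p/100)(128 − 251), so p ≈ 100×(144 − 251)/(128 − 251) = -10700/-123 = 86.99.
p = 87 reproduces all three channels after rounding.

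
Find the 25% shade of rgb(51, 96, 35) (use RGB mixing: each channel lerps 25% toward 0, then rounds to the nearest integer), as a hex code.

Per channel, c → c + 0.25(0 − c):
  R: 51 + 0.25×(0−51) = 51 − 12.75 = 38.25 → 38
  G: 96 + 0.25×(0−96) = 96 − 24 = 72 → 72
  B: 35 − 8.75 = 26.25 → 26
rgb(38, 72, 26) = #26481A.

#26481A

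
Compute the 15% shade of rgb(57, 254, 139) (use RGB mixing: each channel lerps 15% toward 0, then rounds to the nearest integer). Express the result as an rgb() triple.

rgb(48, 216, 118)

Per channel, c → c + 0.15(0 − c):
  R: 57 − 8.55 = 48.45 → 48
  G: 254 − 38.1 = 215.9 → 216
  B: 139 + 0.15×(0−139) = 139 − 20.85 = 118.15 → 118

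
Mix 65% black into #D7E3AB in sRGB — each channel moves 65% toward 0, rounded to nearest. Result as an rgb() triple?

rgb(75, 79, 60)

#D7E3AB is rgb(215, 227, 171).
A 65% shade moves each channel 65% toward 0:
  R: 215 + 0.65×(0−215) = 215 − 139.75 = 75.25 → 75
  G: 227 + 0.65×(0−227) = 227 − 147.55 = 79.45 → 79
  B: 171 − 111.15 = 59.85 → 60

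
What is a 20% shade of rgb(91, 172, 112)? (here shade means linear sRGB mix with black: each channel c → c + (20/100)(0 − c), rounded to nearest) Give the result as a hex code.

Per channel, c → c + 0.2(0 − c):
  R: 91 + 0.2×(0−91) = 91 − 18.2 = 72.8 → 73
  G: 172 + 0.2×(0−172) = 172 − 34.4 = 137.6 → 138
  B: 112 + 0.2×(0−112) = 112 − 22.4 = 89.6 → 90
rgb(73, 138, 90) = #498A5A.

#498A5A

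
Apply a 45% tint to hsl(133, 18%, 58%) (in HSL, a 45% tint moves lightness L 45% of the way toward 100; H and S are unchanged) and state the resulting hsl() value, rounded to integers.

L moves 45% from 58 toward 100: 58 + 18.9 = 76.9 → 77.
H and S are unchanged.

hsl(133, 18%, 77%)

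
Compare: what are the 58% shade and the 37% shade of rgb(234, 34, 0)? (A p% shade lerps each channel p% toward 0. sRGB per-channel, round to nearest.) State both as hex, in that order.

#620e00, #931500

58% shade:
  R: 234 − 135.72 = 98.28 → 98
  G: 34 − 19.72 = 14.28 → 14
  B: 0 + 0 = 0 → 0
  → #620e00
37% shade:
  R: 234 + 0.37×(0−234) = 234 − 86.58 = 147.42 → 147
  G: 34 + 0.37×(0−34) = 34 − 12.58 = 21.42 → 21
  B: 0 + 0 = 0 → 0
  → #931500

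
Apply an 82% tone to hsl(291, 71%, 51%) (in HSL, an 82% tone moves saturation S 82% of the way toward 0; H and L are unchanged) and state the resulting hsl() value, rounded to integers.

S moves 82% from 71 toward 0: 71 − 58.22 = 12.78 → 13.
H and L are unchanged.

hsl(291, 13%, 51%)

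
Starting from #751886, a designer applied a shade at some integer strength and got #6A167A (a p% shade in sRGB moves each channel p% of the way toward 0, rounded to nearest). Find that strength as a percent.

#751886 is rgb(117, 24, 134); #6A167A is rgb(106, 22, 122).
On the B channel (widest range): 122 ≈ 134 + (p/100)(0 − 134), so p ≈ 100×(122 − 134)/(0 − 134) = -1200/-134 = 8.96.
p = 9 reproduces all three channels after rounding.

9%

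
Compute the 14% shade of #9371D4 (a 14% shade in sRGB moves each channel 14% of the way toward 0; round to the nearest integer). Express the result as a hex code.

#7E61B6

#9371D4 is rgb(147, 113, 212).
Lerp each channel 14% toward 0:
  R: 147 + 0.14×(0−147) = 147 − 20.58 = 126.42 → 126
  G: 113 + 0.14×(0−113) = 113 − 15.82 = 97.18 → 97
  B: 212 + 0.14×(0−212) = 212 − 29.68 = 182.32 → 182
rgb(126, 97, 182) = #7E61B6.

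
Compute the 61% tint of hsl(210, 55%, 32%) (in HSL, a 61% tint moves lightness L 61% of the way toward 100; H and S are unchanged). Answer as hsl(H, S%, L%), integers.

L moves 61% from 32 toward 100: 32 + 41.48 = 73.48 → 73.
H and S are unchanged.

hsl(210, 55%, 73%)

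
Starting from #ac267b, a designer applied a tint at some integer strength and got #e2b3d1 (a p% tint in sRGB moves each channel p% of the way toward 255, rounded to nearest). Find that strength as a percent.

65%

#ac267b is rgb(172, 38, 123); #e2b3d1 is rgb(226, 179, 209).
On the G channel (widest range): 179 ≈ 38 + (p/100)(255 − 38), so p ≈ 100×(179 − 38)/(255 − 38) = 14100/217 = 64.98.
p = 65 reproduces all three channels after rounding.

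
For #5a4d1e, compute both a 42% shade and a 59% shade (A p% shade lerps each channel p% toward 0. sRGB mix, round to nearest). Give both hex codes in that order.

#342d11, #25200c

#5a4d1e is rgb(90, 77, 30).
42% shade:
  R: 90 + 0.42×(0−90) = 90 − 37.8 = 52.2 → 52
  G: 77 + 0.42×(0−77) = 77 − 32.34 = 44.66 → 45
  B: 30 + 0.42×(0−30) = 30 − 12.6 = 17.4 → 17
  → #342d11
59% shade:
  R: 90 + 0.59×(0−90) = 90 − 53.1 = 36.9 → 37
  G: 77 + 0.59×(0−77) = 77 − 45.43 = 31.57 → 32
  B: 30 − 17.7 = 12.3 → 12
  → #25200c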